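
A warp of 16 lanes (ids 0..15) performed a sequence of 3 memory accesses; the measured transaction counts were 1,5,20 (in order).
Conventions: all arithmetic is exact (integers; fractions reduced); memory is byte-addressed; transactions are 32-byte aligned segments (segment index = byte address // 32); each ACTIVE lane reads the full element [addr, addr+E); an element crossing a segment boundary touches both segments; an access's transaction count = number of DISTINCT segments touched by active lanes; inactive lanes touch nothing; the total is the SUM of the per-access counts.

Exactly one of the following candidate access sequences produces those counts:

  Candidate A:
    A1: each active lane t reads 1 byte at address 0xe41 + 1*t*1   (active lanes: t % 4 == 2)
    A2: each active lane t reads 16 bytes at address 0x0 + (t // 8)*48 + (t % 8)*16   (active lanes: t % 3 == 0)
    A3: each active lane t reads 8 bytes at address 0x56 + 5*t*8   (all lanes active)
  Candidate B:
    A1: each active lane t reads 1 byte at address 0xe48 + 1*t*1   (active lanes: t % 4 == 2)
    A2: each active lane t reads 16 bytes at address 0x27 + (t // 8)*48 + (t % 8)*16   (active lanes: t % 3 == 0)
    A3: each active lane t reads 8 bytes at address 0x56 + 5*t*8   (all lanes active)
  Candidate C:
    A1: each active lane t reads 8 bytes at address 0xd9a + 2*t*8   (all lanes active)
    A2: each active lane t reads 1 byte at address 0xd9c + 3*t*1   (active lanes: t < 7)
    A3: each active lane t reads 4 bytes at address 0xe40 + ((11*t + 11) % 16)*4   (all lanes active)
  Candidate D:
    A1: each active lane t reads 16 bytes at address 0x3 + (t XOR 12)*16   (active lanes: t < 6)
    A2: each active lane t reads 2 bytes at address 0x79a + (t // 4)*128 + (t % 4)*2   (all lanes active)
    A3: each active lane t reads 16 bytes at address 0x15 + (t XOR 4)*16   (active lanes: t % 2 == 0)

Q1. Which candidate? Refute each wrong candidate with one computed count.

B: A2 gives 6 transactions, not 5
C: A1 gives 9 transactions, not 1
D: A1 gives 5 transactions, not 1
A: all counts match (1,5,20)

Answer: A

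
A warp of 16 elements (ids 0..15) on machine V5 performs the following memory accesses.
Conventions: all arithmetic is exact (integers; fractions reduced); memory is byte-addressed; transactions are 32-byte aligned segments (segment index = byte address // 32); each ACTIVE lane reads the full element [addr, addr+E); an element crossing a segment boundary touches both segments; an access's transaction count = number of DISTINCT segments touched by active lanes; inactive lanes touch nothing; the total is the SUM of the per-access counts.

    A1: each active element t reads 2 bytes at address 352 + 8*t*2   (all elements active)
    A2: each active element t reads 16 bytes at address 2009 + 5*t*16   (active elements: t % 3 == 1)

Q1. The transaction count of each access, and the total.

A1: 8 transactions
A2: 7 transactions

Answer: 8,7; total 15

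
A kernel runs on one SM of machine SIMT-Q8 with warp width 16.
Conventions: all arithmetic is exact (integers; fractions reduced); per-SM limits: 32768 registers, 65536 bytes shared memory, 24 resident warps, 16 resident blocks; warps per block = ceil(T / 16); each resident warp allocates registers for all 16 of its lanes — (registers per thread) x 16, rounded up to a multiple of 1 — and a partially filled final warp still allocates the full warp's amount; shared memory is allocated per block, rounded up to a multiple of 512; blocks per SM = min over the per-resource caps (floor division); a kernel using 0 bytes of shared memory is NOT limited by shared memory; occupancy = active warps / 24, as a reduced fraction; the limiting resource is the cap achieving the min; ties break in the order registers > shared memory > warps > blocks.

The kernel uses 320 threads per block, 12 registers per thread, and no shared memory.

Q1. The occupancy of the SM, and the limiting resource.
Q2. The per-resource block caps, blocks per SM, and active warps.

Answer: occupancy 5/6, limited by warps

registers: 8 blocks
shared memory: no limit (kernel uses none)
warps: 1 block
blocks: 16 blocks

Answer: 1 block, 20 active warps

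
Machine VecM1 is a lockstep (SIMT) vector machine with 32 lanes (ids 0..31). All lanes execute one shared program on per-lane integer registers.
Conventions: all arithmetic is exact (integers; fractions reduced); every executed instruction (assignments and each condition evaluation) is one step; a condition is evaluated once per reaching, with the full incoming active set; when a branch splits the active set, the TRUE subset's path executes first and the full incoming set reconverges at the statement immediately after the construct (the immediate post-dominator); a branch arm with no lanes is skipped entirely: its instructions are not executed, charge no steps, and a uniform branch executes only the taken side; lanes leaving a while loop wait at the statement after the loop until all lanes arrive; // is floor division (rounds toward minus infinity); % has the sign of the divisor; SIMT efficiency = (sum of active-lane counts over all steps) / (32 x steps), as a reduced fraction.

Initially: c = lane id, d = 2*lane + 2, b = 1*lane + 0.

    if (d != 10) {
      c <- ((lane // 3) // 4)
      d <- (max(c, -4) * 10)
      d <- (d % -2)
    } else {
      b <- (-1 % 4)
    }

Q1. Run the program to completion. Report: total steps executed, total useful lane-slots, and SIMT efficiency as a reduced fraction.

Answer: 5 steps, 126 useful, 63/80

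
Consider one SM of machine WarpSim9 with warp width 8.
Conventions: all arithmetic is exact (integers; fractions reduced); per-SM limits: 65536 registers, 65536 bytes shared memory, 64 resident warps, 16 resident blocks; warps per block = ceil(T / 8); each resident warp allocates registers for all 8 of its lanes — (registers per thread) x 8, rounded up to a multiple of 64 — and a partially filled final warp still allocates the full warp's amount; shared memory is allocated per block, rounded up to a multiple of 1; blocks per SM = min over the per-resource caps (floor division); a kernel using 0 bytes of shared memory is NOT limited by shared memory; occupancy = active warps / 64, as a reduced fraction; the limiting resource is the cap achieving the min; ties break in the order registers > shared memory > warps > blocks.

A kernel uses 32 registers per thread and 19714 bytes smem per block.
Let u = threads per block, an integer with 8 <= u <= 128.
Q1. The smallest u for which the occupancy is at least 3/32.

Answer: u = 9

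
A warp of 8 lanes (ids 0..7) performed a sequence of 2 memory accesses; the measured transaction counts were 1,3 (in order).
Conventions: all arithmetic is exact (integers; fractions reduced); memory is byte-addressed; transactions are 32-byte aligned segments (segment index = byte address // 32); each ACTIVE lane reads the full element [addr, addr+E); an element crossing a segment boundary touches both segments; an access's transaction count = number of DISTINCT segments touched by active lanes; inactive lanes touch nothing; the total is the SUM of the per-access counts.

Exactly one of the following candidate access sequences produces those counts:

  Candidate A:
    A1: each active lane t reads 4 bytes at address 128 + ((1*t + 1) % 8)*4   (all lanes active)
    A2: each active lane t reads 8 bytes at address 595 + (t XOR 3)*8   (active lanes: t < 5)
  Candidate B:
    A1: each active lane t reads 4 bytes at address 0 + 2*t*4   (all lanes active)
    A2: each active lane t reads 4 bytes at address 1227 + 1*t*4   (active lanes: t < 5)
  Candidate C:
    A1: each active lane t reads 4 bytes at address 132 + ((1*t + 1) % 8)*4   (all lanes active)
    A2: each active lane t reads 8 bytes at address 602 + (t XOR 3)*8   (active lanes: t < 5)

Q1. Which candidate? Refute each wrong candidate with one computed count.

B: A1 gives 2 transactions, not 1
C: A1 gives 2 transactions, not 1
A: all counts match (1,3)

Answer: A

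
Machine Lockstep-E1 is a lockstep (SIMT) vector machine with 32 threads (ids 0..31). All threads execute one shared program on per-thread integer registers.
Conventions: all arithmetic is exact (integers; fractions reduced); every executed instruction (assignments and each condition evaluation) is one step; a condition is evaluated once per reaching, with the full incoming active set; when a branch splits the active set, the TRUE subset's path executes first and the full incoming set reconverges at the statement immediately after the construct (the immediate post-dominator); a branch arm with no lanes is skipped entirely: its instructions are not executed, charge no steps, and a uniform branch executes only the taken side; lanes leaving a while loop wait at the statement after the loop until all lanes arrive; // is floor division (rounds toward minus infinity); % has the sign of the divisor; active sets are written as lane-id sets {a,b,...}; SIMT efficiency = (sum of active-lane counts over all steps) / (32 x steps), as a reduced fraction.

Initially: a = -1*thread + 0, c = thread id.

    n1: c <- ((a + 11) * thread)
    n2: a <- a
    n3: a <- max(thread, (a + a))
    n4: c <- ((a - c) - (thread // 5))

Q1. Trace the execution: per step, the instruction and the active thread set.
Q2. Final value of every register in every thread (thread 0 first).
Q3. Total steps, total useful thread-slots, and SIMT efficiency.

step 0: c <- ((a + 11) * thread)     {0,1,2,3,4,5,6,7,8,9,10,11,12,13,14,15,16,17,18,19,20,21,22,23,24,25,26,27,28,29,30,31}
step 1: a <- a                       {0,1,2,3,4,5,6,7,8,9,10,11,12,13,14,15,16,17,18,19,20,21,22,23,24,25,26,27,28,29,30,31}
step 2: a <- max(thread, (a + a))    {0,1,2,3,4,5,6,7,8,9,10,11,12,13,14,15,16,17,18,19,20,21,22,23,24,25,26,27,28,29,30,31}
step 3: c <- ((a - c) - (thread // 5)) {0,1,2,3,4,5,6,7,8,9,10,11,12,13,14,15,16,17,18,19,20,21,22,23,24,25,26,27,28,29,30,31}

Answer: 4 steps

a: 0,1,2,3,4,5,6,7,8,9,10,11,12,13,14,15,16,17,18,19,20,21,22,23,24,25,26,27,28,29,30,31
c: 0,-9,-16,-21,-24,-26,-25,-22,-17,-10,-2,9,22,37,54,72,93,116,141,168,196,227,260,295,332,370,411,454,499,546,594,645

steps = 4; useful = 128; efficiency = 128/128 = 1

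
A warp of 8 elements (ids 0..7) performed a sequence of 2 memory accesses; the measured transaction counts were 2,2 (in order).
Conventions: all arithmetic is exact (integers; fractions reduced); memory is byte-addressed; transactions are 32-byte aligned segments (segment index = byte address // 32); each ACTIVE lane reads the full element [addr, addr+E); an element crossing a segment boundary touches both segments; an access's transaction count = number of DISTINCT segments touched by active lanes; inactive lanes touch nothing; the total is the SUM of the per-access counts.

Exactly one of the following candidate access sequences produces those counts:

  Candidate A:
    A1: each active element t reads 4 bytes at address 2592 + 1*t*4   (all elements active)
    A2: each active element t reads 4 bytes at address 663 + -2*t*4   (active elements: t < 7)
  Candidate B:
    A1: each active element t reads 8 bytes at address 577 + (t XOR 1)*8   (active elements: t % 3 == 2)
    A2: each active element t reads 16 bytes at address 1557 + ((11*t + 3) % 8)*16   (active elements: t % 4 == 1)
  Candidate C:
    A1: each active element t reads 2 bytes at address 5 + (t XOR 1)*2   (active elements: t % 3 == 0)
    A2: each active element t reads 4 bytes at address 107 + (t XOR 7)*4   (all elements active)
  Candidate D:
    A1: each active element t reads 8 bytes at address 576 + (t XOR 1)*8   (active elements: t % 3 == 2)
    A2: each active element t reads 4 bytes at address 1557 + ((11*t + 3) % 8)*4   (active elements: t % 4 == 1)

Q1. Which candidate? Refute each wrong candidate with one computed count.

A: A1 gives 1 transaction, not 2
B: A2 gives 4 transactions, not 2
C: A1 gives 1 transaction, not 2
D: all counts match (2,2)

Answer: D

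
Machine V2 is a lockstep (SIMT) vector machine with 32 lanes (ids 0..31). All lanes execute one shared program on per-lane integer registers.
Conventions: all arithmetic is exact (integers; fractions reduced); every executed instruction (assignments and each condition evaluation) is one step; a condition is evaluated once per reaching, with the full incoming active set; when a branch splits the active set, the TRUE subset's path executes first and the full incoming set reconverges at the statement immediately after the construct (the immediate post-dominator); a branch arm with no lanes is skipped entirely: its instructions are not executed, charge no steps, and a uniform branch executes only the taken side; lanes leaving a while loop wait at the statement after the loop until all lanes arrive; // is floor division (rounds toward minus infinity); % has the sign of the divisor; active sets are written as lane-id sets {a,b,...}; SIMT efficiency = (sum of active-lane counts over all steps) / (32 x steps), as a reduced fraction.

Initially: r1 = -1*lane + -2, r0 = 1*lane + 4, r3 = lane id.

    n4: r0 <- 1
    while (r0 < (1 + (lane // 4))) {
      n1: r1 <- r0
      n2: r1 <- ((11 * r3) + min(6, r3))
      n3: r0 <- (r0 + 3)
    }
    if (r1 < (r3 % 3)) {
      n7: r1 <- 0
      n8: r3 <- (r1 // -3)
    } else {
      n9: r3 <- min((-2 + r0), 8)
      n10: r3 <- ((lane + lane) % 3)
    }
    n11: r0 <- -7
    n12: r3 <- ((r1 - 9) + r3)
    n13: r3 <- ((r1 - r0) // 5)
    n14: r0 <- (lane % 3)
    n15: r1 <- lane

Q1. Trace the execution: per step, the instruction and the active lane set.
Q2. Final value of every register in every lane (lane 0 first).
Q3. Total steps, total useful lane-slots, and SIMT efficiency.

step 0: r0 <- 1                      {0,1,2,3,4,5,6,7,8,9,10,11,12,13,14,15,16,17,18,19,20,21,22,23,24,25,26,27,28,29,30,31}
step 1: eval (r0 < (1 + (lane // 4))) {0,1,2,3,4,5,6,7,8,9,10,11,12,13,14,15,16,17,18,19,20,21,22,23,24,25,26,27,28,29,30,31}
step 2: r1 <- r0                     {4,5,6,7,8,9,10,11,12,13,14,15,16,17,18,19,20,21,22,23,24,25,26,27,28,29,30,31}
step 3: r1 <- ((11 * r3) + min(6, r3)) {4,5,6,7,8,9,10,11,12,13,14,15,16,17,18,19,20,21,22,23,24,25,26,27,28,29,30,31}
step 4: r0 <- (r0 + 3)               {4,5,6,7,8,9,10,11,12,13,14,15,16,17,18,19,20,21,22,23,24,25,26,27,28,29,30,31}
step 5: eval (r0 < (1 + (lane // 4))) {4,5,6,7,8,9,10,11,12,13,14,15,16,17,18,19,20,21,22,23,24,25,26,27,28,29,30,31}
step 6: r1 <- r0                     {16,17,18,19,20,21,22,23,24,25,26,27,28,29,30,31}
step 7: r1 <- ((11 * r3) + min(6, r3)) {16,17,18,19,20,21,22,23,24,25,26,27,28,29,30,31}
step 8: r0 <- (r0 + 3)               {16,17,18,19,20,21,22,23,24,25,26,27,28,29,30,31}
step 9: eval (r0 < (1 + (lane // 4))) {16,17,18,19,20,21,22,23,24,25,26,27,28,29,30,31}
step 10: r1 <- r0                     {28,29,30,31}
step 11: r1 <- ((11 * r3) + min(6, r3)) {28,29,30,31}
step 12: r0 <- (r0 + 3)               {28,29,30,31}
step 13: eval (r0 < (1 + (lane // 4))) {28,29,30,31}
step 14: eval (r1 < (r3 % 3))         {0,1,2,3,4,5,6,7,8,9,10,11,12,13,14,15,16,17,18,19,20,21,22,23,24,25,26,27,28,29,30,31}
step 15: r1 <- 0                      {0,1,2,3}
step 16: r3 <- (r1 // -3)             {0,1,2,3}
step 17: r3 <- min((-2 + r0), 8)      {4,5,6,7,8,9,10,11,12,13,14,15,16,17,18,19,20,21,22,23,24,25,26,27,28,29,30,31}
step 18: r3 <- ((lane + lane) % 3)    {4,5,6,7,8,9,10,11,12,13,14,15,16,17,18,19,20,21,22,23,24,25,26,27,28,29,30,31}
step 19: r0 <- -7                     {0,1,2,3,4,5,6,7,8,9,10,11,12,13,14,15,16,17,18,19,20,21,22,23,24,25,26,27,28,29,30,31}
step 20: r3 <- ((r1 - 9) + r3)        {0,1,2,3,4,5,6,7,8,9,10,11,12,13,14,15,16,17,18,19,20,21,22,23,24,25,26,27,28,29,30,31}
step 21: r3 <- ((r1 - r0) // 5)       {0,1,2,3,4,5,6,7,8,9,10,11,12,13,14,15,16,17,18,19,20,21,22,23,24,25,26,27,28,29,30,31}
step 22: r0 <- (lane % 3)             {0,1,2,3,4,5,6,7,8,9,10,11,12,13,14,15,16,17,18,19,20,21,22,23,24,25,26,27,28,29,30,31}
step 23: r1 <- lane                   {0,1,2,3,4,5,6,7,8,9,10,11,12,13,14,15,16,17,18,19,20,21,22,23,24,25,26,27,28,29,30,31}

Answer: 24 steps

r1: 0,1,2,3,4,5,6,7,8,9,10,11,12,13,14,15,16,17,18,19,20,21,22,23,24,25,26,27,28,29,30,31
r0: 0,1,2,0,1,2,0,1,2,0,1,2,0,1,2,0,1,2,0,1,2,0,1,2,0,1,2,0,1,2,0,1
r3: 1,1,1,1,11,13,15,18,20,22,24,26,29,31,33,35,37,40,42,44,46,48,51,53,55,57,59,62,64,66,68,70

steps = 24; useful = 512; efficiency = 512/768 = 2/3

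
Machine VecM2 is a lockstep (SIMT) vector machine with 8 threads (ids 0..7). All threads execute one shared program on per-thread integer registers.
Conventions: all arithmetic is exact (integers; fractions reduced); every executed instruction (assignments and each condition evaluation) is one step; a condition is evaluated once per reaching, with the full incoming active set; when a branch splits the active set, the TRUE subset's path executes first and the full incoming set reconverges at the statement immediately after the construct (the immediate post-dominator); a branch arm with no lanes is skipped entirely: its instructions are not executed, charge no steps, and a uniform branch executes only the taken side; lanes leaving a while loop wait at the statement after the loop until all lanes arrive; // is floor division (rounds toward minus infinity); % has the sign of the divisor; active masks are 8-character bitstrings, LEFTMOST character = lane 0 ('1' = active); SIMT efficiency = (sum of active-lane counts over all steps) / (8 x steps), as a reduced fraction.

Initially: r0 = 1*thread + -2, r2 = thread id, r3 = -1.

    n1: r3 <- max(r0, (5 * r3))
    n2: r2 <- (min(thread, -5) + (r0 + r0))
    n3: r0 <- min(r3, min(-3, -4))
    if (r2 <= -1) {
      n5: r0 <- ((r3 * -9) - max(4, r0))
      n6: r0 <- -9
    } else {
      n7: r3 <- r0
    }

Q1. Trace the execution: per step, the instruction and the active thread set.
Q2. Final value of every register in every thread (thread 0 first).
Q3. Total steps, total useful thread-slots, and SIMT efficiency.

step 0: r3 <- max(r0, (5 * r3))      11111111
step 1: r2 <- (min(thread, -5) + (r0 + r0)) 11111111
step 2: r0 <- min(r3, min(-3, -4))   11111111
step 3: eval (r2 <= -1)              11111111
step 4: r0 <- ((r3 * -9) - max(4, r0)) 11111000
step 5: r0 <- -9                     11111000
step 6: r3 <- r0                     00000111

Answer: 7 steps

r0: -9,-9,-9,-9,-9,-4,-4,-4
r2: -9,-7,-5,-3,-1,1,3,5
r3: -2,-1,0,1,2,-4,-4,-4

steps = 7; useful = 45; efficiency = 45/56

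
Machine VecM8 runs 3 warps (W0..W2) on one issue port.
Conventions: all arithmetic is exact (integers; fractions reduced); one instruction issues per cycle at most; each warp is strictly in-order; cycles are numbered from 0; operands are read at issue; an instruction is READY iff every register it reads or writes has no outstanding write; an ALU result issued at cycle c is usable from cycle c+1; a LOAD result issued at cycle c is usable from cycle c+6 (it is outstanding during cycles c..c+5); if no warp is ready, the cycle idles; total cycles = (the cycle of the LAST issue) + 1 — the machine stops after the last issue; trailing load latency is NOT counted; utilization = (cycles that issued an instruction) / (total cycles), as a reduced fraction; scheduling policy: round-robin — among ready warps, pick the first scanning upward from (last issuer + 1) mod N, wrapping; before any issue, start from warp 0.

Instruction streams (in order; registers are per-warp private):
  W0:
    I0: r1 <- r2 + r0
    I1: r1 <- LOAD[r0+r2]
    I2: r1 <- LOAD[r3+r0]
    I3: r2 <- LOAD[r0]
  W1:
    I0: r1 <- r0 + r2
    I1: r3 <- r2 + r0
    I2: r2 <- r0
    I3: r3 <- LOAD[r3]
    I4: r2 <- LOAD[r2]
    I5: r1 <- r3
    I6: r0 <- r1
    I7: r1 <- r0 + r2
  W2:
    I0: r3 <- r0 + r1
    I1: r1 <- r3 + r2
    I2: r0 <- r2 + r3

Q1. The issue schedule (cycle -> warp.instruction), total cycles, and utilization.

cycle 0: W0.I0
cycle 1: W1.I0
cycle 2: W2.I0
cycle 3: W0.I1
cycle 4: W1.I1
cycle 5: W2.I1
cycle 6: W1.I2
cycle 7: W2.I2
cycle 8: W1.I3
cycle 9: W0.I2
cycle 10: W1.I4
cycle 11: W0.I3
cycle 12: idle
cycle 13: idle
cycle 14: W1.I5
cycle 15: W1.I6
cycle 16: W1.I7

Answer: 17 cycles, utilization 15/17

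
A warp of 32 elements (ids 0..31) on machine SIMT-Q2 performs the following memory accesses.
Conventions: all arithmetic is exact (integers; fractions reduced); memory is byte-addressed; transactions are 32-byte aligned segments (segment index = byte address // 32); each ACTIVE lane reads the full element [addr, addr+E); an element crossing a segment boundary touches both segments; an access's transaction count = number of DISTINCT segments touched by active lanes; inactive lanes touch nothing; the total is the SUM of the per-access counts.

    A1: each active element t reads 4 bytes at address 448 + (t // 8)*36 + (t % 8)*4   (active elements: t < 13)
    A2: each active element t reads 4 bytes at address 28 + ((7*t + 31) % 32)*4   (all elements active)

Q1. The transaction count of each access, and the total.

A1: 2 transactions
A2: 5 transactions

Answer: 2,5; total 7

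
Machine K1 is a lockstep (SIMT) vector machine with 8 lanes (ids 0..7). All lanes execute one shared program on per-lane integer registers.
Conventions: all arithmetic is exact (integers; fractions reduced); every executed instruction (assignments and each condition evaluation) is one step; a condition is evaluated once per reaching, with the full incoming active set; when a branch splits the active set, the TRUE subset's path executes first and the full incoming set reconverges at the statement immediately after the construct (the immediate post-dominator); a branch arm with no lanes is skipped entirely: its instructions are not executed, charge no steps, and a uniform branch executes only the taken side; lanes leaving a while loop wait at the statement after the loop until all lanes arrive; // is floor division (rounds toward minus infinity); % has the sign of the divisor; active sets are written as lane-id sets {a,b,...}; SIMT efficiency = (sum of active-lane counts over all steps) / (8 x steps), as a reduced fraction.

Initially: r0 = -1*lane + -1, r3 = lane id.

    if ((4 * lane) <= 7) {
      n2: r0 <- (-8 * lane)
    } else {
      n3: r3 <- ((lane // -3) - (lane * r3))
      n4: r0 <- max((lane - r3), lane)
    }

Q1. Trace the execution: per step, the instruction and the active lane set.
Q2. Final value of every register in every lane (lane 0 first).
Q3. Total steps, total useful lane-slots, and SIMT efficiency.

step 0: eval ((4 * lane) <= 7)       {0,1,2,3,4,5,6,7}
step 1: r0 <- (-8 * lane)            {0,1}
step 2: r3 <- ((lane // -3) - (lane * r3)) {2,3,4,5,6,7}
step 3: r0 <- max((lane - r3), lane) {2,3,4,5,6,7}

Answer: 4 steps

r0: 0,-8,7,13,22,32,44,59
r3: 0,1,-5,-10,-18,-27,-38,-52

steps = 4; useful = 22; efficiency = 22/32 = 11/16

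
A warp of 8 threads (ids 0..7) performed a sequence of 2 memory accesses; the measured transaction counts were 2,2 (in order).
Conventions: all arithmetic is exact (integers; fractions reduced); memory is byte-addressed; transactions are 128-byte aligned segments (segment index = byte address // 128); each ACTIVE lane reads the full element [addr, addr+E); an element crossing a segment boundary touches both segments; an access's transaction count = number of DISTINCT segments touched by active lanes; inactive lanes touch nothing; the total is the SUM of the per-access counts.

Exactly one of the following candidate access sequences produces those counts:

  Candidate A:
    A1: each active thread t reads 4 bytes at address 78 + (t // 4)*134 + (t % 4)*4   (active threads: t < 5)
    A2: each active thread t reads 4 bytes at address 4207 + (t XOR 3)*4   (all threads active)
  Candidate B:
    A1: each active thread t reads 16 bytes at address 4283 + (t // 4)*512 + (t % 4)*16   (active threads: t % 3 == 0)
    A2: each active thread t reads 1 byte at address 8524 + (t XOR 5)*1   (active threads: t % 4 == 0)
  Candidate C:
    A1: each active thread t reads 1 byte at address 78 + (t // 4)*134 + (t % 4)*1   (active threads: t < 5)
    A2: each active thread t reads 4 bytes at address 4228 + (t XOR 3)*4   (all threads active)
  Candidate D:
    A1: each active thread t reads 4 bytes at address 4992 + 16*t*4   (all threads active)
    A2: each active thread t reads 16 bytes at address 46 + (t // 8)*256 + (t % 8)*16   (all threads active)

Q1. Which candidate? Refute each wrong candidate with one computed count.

B: A2 gives 1 transaction, not 2
C: A2 gives 1 transaction, not 2
D: A1 gives 4 transactions, not 2
A: all counts match (2,2)

Answer: A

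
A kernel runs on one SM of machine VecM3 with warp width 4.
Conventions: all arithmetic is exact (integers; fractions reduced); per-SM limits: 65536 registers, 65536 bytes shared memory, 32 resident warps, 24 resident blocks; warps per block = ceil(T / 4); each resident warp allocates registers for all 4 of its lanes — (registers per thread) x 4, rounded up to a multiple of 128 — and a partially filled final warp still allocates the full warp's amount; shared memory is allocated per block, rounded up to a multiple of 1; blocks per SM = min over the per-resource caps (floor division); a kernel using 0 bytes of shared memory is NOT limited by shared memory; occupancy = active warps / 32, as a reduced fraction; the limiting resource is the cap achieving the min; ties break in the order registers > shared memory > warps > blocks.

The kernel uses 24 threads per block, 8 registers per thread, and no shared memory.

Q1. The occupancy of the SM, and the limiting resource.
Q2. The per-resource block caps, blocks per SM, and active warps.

Answer: occupancy 15/16, limited by warps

registers: 85 blocks
shared memory: no limit (kernel uses none)
warps: 5 blocks
blocks: 24 blocks

Answer: 5 blocks, 30 active warps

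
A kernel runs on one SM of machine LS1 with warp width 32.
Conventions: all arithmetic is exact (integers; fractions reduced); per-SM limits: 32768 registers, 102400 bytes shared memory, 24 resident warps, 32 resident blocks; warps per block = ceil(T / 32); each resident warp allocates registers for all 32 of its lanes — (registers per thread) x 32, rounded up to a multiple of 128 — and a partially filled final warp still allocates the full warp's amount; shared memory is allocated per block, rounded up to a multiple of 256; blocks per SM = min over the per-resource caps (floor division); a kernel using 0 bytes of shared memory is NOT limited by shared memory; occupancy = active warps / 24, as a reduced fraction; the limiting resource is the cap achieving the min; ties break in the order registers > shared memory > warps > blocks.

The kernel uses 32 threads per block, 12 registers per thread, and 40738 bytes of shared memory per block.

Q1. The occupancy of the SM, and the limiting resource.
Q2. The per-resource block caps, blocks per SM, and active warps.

Answer: occupancy 1/12, limited by shared memory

registers: 85 blocks
shared memory: 2 blocks
warps: 24 blocks
blocks: 32 blocks

Answer: 2 blocks, 2 active warps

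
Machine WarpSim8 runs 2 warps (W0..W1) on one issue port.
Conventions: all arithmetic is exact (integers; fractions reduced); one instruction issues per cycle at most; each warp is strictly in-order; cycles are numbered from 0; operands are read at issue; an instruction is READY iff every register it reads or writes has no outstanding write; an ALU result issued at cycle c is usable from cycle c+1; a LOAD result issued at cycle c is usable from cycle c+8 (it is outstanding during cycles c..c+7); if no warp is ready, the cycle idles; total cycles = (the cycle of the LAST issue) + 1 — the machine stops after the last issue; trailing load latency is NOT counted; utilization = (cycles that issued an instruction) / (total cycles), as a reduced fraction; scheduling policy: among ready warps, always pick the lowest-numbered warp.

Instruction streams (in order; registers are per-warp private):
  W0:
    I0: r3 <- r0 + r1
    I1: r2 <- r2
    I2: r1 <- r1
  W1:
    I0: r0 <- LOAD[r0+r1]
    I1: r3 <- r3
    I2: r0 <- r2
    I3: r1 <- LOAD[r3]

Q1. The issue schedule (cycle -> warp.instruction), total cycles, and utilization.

cycle 0: W0.I0
cycle 1: W0.I1
cycle 2: W0.I2
cycle 3: W1.I0
cycle 4: W1.I1
cycle 5: idle
cycle 6: idle
cycle 7: idle
cycle 8: idle
cycle 9: idle
cycle 10: idle
cycle 11: W1.I2
cycle 12: W1.I3

Answer: 13 cycles, utilization 7/13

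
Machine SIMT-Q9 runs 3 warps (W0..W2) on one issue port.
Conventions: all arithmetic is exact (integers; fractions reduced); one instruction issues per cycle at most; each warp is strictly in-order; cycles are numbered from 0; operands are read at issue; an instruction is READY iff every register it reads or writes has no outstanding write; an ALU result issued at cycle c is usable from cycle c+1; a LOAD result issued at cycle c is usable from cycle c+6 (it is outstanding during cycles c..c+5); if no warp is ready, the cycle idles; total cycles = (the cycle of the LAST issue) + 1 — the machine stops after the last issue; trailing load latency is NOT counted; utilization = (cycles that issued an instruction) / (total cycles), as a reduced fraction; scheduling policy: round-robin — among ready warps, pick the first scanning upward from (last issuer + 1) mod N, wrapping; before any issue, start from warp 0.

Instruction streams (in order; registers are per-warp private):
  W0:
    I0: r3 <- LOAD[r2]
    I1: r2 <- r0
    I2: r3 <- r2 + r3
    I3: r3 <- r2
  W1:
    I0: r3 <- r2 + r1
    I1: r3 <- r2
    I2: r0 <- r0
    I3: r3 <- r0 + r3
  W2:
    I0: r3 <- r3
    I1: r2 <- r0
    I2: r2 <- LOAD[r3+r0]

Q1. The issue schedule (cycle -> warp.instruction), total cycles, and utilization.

cycle 0: W0.I0
cycle 1: W1.I0
cycle 2: W2.I0
cycle 3: W0.I1
cycle 4: W1.I1
cycle 5: W2.I1
cycle 6: W0.I2
cycle 7: W1.I2
cycle 8: W2.I2
cycle 9: W0.I3
cycle 10: W1.I3

Answer: 11 cycles, utilization 1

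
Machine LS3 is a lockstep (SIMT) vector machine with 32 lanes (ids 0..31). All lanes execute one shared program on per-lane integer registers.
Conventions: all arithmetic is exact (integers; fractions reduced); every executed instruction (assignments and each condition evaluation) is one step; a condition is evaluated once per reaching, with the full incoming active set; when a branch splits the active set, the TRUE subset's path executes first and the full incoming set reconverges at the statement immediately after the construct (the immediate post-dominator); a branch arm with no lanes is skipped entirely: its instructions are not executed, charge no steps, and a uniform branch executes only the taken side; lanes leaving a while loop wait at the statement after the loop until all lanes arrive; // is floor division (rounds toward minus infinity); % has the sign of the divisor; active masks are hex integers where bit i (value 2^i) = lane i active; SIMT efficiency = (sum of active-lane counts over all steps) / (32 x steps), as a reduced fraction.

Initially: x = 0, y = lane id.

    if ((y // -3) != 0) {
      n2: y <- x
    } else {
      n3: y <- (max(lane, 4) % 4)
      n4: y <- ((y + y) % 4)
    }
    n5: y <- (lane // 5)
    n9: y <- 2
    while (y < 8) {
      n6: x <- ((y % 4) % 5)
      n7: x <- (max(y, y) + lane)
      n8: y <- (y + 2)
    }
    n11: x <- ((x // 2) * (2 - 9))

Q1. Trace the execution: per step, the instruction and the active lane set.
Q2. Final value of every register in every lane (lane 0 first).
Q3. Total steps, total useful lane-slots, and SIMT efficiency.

step 0: eval ((y // -3) != 0)        0xffffffff
step 1: y <- x                       0xfffffffe
step 2: y <- (max(lane, 4) % 4)      0x00000001
step 3: y <- ((y + y) % 4)           0x00000001
step 4: y <- (lane // 5)             0xffffffff
step 5: y <- 2                       0xffffffff
step 6: eval (y < 8)                 0xffffffff
step 7: x <- ((y % 4) % 5)           0xffffffff
step 8: x <- (max(y, y) + lane)      0xffffffff
step 9: y <- (y + 2)                 0xffffffff
step 10: eval (y < 8)                 0xffffffff
step 11: x <- ((y % 4) % 5)           0xffffffff
step 12: x <- (max(y, y) + lane)      0xffffffff
step 13: y <- (y + 2)                 0xffffffff
step 14: eval (y < 8)                 0xffffffff
step 15: x <- ((y % 4) % 5)           0xffffffff
step 16: x <- (max(y, y) + lane)      0xffffffff
step 17: y <- (y + 2)                 0xffffffff
step 18: eval (y < 8)                 0xffffffff
step 19: x <- ((x // 2) * (2 - 9))    0xffffffff

Answer: 20 steps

x: -21,-21,-28,-28,-35,-35,-42,-42,-49,-49,-56,-56,-63,-63,-70,-70,-77,-77,-84,-84,-91,-91,-98,-98,-105,-105,-112,-112,-119,-119,-126,-126
y: 8,8,8,8,8,8,8,8,8,8,8,8,8,8,8,8,8,8,8,8,8,8,8,8,8,8,8,8,8,8,8,8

steps = 20; useful = 577; efficiency = 577/640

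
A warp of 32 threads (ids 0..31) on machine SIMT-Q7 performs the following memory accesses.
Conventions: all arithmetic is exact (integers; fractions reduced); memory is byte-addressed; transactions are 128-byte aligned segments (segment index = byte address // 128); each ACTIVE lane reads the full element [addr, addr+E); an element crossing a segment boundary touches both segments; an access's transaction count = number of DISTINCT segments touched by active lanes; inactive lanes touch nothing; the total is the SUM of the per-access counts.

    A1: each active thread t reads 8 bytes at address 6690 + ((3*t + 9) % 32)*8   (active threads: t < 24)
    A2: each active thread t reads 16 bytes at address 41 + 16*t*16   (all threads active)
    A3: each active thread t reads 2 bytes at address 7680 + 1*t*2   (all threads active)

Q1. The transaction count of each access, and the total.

A1: 3 transactions
A2: 32 transactions
A3: 1 transaction

Answer: 3,32,1; total 36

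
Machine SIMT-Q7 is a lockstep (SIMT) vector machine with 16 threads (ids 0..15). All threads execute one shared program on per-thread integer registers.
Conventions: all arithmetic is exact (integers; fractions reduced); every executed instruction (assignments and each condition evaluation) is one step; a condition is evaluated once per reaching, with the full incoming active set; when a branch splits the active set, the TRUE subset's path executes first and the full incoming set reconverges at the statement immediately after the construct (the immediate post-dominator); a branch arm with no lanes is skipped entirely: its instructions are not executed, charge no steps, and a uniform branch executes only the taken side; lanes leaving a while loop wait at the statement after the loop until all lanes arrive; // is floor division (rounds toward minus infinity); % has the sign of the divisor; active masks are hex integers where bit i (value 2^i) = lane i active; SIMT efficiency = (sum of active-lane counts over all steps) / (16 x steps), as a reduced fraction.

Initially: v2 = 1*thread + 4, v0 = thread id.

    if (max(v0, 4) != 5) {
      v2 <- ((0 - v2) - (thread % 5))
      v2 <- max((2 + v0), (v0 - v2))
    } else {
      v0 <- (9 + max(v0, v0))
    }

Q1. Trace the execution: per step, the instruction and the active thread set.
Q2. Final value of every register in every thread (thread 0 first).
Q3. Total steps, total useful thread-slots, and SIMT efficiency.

step 0: eval (max(v0, 4) != 5)       0xffff
step 1: v2 <- ((0 - v2) - (thread % 5)) 0xffdf
step 2: v2 <- max((2 + v0), (v0 - v2)) 0xffdf
step 3: v0 <- (9 + max(v0, v0))      0x0020

Answer: 4 steps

v2: 4,7,10,13,16,9,17,20,23,26,24,27,30,33,36,34
v0: 0,1,2,3,4,14,6,7,8,9,10,11,12,13,14,15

steps = 4; useful = 47; efficiency = 47/64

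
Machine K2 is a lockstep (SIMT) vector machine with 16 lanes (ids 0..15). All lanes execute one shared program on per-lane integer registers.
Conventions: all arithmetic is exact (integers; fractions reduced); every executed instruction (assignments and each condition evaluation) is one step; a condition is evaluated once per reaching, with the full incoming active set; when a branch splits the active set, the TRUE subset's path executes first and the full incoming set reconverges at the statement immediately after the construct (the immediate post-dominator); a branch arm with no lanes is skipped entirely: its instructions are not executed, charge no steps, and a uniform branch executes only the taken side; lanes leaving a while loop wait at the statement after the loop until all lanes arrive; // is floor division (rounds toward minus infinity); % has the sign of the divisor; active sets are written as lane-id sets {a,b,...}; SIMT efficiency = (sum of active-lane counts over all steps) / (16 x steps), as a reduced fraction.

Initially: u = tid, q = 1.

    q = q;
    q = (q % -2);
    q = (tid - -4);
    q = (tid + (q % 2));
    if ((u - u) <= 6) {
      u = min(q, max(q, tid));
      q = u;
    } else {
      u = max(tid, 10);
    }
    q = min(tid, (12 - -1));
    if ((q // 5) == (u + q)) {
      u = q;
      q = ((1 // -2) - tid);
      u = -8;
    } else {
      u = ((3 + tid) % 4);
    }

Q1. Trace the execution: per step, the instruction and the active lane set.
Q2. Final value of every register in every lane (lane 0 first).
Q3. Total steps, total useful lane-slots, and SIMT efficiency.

step 0: q <- q                       {0,1,2,3,4,5,6,7,8,9,10,11,12,13,14,15}
step 1: q <- (q % -2)                {0,1,2,3,4,5,6,7,8,9,10,11,12,13,14,15}
step 2: q <- (tid - -4)              {0,1,2,3,4,5,6,7,8,9,10,11,12,13,14,15}
step 3: q <- (tid + (q % 2))         {0,1,2,3,4,5,6,7,8,9,10,11,12,13,14,15}
step 4: eval ((u - u) <= 6)          {0,1,2,3,4,5,6,7,8,9,10,11,12,13,14,15}
step 5: u <- min(q, max(q, tid))     {0,1,2,3,4,5,6,7,8,9,10,11,12,13,14,15}
step 6: q <- u                       {0,1,2,3,4,5,6,7,8,9,10,11,12,13,14,15}
step 7: q <- min(tid, (12 - -1))     {0,1,2,3,4,5,6,7,8,9,10,11,12,13,14,15}
step 8: eval ((q // 5) == (u + q))   {0,1,2,3,4,5,6,7,8,9,10,11,12,13,14,15}
step 9: u <- q                       {0}
step 10: q <- ((1 // -2) - tid)       {0}
step 11: u <- -8                      {0}
step 12: u <- ((3 + tid) % 4)         {1,2,3,4,5,6,7,8,9,10,11,12,13,14,15}

Answer: 13 steps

u: -8,0,1,2,3,0,1,2,3,0,1,2,3,0,1,2
q: -1,1,2,3,4,5,6,7,8,9,10,11,12,13,13,13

steps = 13; useful = 162; efficiency = 162/208 = 81/104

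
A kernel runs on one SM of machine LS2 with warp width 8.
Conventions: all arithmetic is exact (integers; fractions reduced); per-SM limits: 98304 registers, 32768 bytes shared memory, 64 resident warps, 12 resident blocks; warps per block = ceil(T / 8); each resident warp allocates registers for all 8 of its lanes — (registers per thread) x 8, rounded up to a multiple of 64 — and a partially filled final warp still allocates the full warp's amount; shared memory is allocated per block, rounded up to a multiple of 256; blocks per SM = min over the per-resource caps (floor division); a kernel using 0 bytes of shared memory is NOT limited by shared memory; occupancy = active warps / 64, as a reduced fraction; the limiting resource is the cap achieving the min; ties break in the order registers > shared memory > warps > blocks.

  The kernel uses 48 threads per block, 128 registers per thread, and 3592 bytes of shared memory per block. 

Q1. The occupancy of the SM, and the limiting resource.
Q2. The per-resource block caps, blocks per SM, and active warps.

Answer: occupancy 3/4, limited by shared memory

registers: 16 blocks
shared memory: 8 blocks
warps: 10 blocks
blocks: 12 blocks

Answer: 8 blocks, 48 active warps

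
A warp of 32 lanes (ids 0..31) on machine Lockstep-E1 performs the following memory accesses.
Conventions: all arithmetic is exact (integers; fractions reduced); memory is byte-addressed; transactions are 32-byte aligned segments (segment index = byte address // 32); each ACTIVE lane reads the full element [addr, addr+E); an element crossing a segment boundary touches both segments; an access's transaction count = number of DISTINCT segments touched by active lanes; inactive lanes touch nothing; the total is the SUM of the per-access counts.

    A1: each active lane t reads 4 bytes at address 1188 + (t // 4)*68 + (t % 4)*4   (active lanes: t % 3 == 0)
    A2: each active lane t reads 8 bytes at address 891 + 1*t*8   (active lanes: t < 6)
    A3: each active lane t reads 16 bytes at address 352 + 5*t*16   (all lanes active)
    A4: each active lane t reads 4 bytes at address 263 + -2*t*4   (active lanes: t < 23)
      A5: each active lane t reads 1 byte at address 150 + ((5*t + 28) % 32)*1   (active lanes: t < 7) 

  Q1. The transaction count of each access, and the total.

A1: 9 transactions
A2: 3 transactions
A3: 32 transactions
A4: 7 transactions
A5: 2 transactions

Answer: 9,3,32,7,2; total 53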